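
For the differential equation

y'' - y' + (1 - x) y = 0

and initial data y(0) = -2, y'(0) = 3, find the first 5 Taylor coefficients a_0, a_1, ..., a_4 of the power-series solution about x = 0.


Ansatz: y(x) = sum_{n>=0} a_n x^n, so y'(x) = sum_{n>=1} n a_n x^(n-1) and y''(x) = sum_{n>=2} n(n-1) a_n x^(n-2).
Substitute into P(x) y'' + Q(x) y' + R(x) y = 0 with P(x) = 1, Q(x) = -1, R(x) = 1 - x, and match powers of x.
Initial conditions: a_0 = -2, a_1 = 3.
Setting the coefficient of each power of x to zero and solving order by order (substituting the coefficients already found):
  x^0: 2 a_2 - a_1 + a_0 = 0  ->  2 a_2 = a_1 - a_0 = 5  ->  a_2 = 5/2
  x^1: 6 a_3 - 2 a_2 + a_1 - a_0 = 0  ->  6 a_3 = 2 a_2 - a_1 + a_0 = 0  ->  a_3 = 0
  x^2: 12 a_4 - 3 a_3 + a_2 - a_1 = 0  ->  12 a_4 = 3 a_3 - a_2 + a_1 = 1/2  ->  a_4 = 1/24
Truncated series: y(x) = -2 + 3 x + (5/2) x^2 + (1/24) x^4 + O(x^5).

a_0 = -2; a_1 = 3; a_2 = 5/2; a_3 = 0; a_4 = 1/24


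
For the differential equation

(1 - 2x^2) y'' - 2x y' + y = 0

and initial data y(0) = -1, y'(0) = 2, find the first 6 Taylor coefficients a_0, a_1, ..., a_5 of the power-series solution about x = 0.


Ansatz: y(x) = sum_{n>=0} a_n x^n, so y'(x) = sum_{n>=1} n a_n x^(n-1) and y''(x) = sum_{n>=2} n(n-1) a_n x^(n-2).
Substitute into P(x) y'' + Q(x) y' + R(x) y = 0 with P(x) = 1 - 2x^2, Q(x) = -2x, R(x) = 1, and match powers of x.
Initial conditions: a_0 = -1, a_1 = 2.
Setting the coefficient of each power of x to zero and solving order by order (substituting the coefficients already found):
  x^0: 2 a_2 + a_0 = 0  ->  2 a_2 = -a_0 = 1  ->  a_2 = 1/2
  x^1: 6 a_3 - a_1 = 0  ->  6 a_3 = a_1 = 2  ->  a_3 = 1/3
  x^2: 12 a_4 - 7 a_2 = 0  ->  12 a_4 = 7 a_2 = 7/2  ->  a_4 = 7/24
  x^3: 20 a_5 - 17 a_3 = 0  ->  20 a_5 = 17 a_3 = 17/3  ->  a_5 = 17/60
Truncated series: y(x) = -1 + 2 x + (1/2) x^2 + (1/3) x^3 + (7/24) x^4 + (17/60) x^5 + O(x^6).

a_0 = -1; a_1 = 2; a_2 = 1/2; a_3 = 1/3; a_4 = 7/24; a_5 = 17/60


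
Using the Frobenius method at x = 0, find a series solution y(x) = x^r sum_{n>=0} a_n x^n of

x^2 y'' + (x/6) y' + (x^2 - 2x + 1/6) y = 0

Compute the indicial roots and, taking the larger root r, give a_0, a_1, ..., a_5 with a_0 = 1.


Write in Frobenius form y'' + (p(x)/x) y' + (q(x)/x^2) y = 0:
  p(x) = 1/6,  q(x) = x^2 - 2x + 1/6.
Indicial equation: r(r-1) + (1/6) r + (1/6) = 0 -> roots r_1 = 1/2, r_2 = 1/3.
Take r = r_1 = 1/2. Let y(x) = x^r sum_{n>=0} a_n x^n with a_0 = 1.
Substitute y = x^r sum a_n x^n and match x^{r+n}. The recurrence is
  D(n) a_n - 2 a_{n-1} + 1 a_{n-2} = 0,  where D(n) = (r+n)(r+n-1) + (1/6)(r+n) + (1/6).
  a_n = [2 a_{n-1} - 1 a_{n-2}] / D(n).
Since the indicial polynomial factors as (r - r_1)(r - r_2), D(n) = (r_1 + n - r_1)(r_1 + n - r_2) = n(n + 1/6).
Evaluating step by step (a_0 = 1):
  n = 1: D(1) = 1(1 + 1/6) = 7/6; numerator = 2(1) = 2; a_1 = (2)/(7/6) = 12/7
  n = 2: D(2) = 2(2 + 1/6) = 13/3; numerator = 2(12/7) - 1(1) = 17/7; a_2 = (17/7)/(13/3) = 51/91
  n = 3: D(3) = 3(3 + 1/6) = 19/2; numerator = 2(51/91) - 1(12/7) = -54/91; a_3 = (-54/91)/(19/2) = -108/1729
  n = 4: D(4) = 4(4 + 1/6) = 50/3; numerator = 2(-108/1729) - 1(51/91) = -1185/1729; a_4 = (-1185/1729)/(50/3) = -711/17290
  n = 5: D(5) = 5(5 + 1/6) = 155/6; numerator = 2(-711/17290) - 1(-108/1729) = -9/455; a_5 = (-9/455)/(155/6) = -54/70525

r = 1/2; a_0 = 1; a_1 = 12/7; a_2 = 51/91; a_3 = -108/1729; a_4 = -711/17290; a_5 = -54/70525


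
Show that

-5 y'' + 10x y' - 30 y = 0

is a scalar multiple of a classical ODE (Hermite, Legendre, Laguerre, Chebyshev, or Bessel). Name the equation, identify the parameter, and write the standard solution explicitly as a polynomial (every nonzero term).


All three coefficients share the factor -5; dividing through by -5 gives  y'' - 2x y' + 6 y = 0.
This matches the Hermite equation y'' - 2x y' + 2n y = 0 with 2n = 6, so n = 3; the polynomial solution is H_3(x).
With y = sum_k a_k x^k, matching x^k gives (k+2)(k+1) a_{k+2} = 2(k - n) a_k = 2(k - 3) a_k. The right side vanishes at k = 3, so the series with the parity of 3 terminates at degree 3.
Standard normalization: leading coefficient of H_n is 2^n, so a_3 = 2^3 = 8. Work downward with a_k = (k+1)(k+2) a_{k+2} / (2(k - n)):
  a_1 = (2)(3)(8) / (2(1 - 3)) = 48/(-4) = -12
Hence H_3(x) = 8 x^3 - 12 x.

H_3(x); series = 8 x^3 - 12 x


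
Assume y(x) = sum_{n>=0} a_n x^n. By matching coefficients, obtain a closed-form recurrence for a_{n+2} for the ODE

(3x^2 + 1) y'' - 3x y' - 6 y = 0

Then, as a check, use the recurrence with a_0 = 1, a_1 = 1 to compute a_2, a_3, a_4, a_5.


Substitute y = sum_n a_n x^n.
(1 + 3 x^2) y'' contributes (n+2)(n+1) a_{n+2} + 3 n(n-1) a_n at x^n.
-3 x y'(x) contributes -3 n a_n at x^n.
-6 y(x) contributes -6 a_n at x^n.
Matching x^n: (n+2)(n+1) a_{n+2} + (3 n(n-1) - 3 n - 6) a_n = 0.
Thus a_{n+2} = (-3 n(n-1) + 3 n + 6) / ((n+1)(n+2)) * a_n.

Check with a_0 = 1, a_1 = 1 (apply the recurrence for n = 0, 1, 2, 3): a_0 = 1, a_1 = 1, a_2 = 3, a_3 = 3/2, a_4 = 3/2, a_5 = -9/40.

a_(n+2) = (-3 n(n-1) + 3 n + 6) / ((n+1)(n+2)) * a_n; check: a_0 = 1, a_1 = 1, a_2 = 3, a_3 = 3/2, a_4 = 3/2, a_5 = -9/40


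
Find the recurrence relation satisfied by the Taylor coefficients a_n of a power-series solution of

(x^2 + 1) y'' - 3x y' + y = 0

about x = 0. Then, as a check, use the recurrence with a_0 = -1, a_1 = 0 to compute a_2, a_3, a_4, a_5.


Substitute y = sum_n a_n x^n.
(1 + 1 x^2) y'' contributes (n+2)(n+1) a_{n+2} + n(n-1) a_n at x^n.
-3 x y'(x) contributes -3 n a_n at x^n.
y(x) contributes 1 a_n at x^n.
Matching x^n: (n+2)(n+1) a_{n+2} + (n(n-1) - 3 n + 1) a_n = 0.
Thus a_{n+2} = (-n(n-1) + 3 n - 1) / ((n+1)(n+2)) * a_n.

Check with a_0 = -1, a_1 = 0 (apply the recurrence for n = 0, 1, 2, 3): a_0 = -1, a_1 = 0, a_2 = 1/2, a_3 = 0, a_4 = 1/8, a_5 = 0.

a_(n+2) = (-n(n-1) + 3 n - 1) / ((n+1)(n+2)) * a_n; check: a_0 = -1, a_1 = 0, a_2 = 1/2, a_3 = 0, a_4 = 1/8, a_5 = 0


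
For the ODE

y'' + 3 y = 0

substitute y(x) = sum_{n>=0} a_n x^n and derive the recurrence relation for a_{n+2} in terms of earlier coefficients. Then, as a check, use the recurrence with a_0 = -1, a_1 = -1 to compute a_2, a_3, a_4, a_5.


Substitute y = sum_n a_n x^n into y'' + (const) y = 0.
y''(x) = sum_{n>=0} (n+2)(n+1) a_{n+2} x^n.
The ODE becomes sum_n [(n+2)(n+1) a_{n+2} + 3 a_n] x^n = 0.
Setting each coefficient to zero gives the recurrence:
  (n+2)(n+1) a_{n+2} + 3 a_n = 0,
  a_{n+2} = -3 / ((n+1)(n+2)) a_n.

Check with a_0 = -1, a_1 = -1 (apply the recurrence for n = 0, 1, 2, 3): a_0 = -1, a_1 = -1, a_2 = 3/2, a_3 = 1/2, a_4 = -3/8, a_5 = -3/40.

a_{n+2} = -3/((n+1)(n+2)) * a_n; check: a_0 = -1, a_1 = -1, a_2 = 3/2, a_3 = 1/2, a_4 = -3/8, a_5 = -3/40


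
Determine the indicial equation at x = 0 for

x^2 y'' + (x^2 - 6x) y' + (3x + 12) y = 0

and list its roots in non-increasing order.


Divide by x^2 to reach normal form y'' + P_1(x) y' + P_2(x) y = 0 with P_1(x) = 1 - 6/x and P_2(x) = 3/x + 12/x^2.
x = 0 is a singular point because the y'-coefficient 1 - 6/x has a pole at x = 0 and the y-coefficient 3/x + 12/x^2 has a pole at x = 0.
It is a regular singular point because x P_1(x) = p(x) = x - 6 and x^2 P_2(x) = q(x) = 3x + 12 are polynomials, hence analytic at x = 0.
p(0) = -6,  q(0) = 12.
Indicial equation: r(r-1) + p(0) r + q(0) = 0, i.e. r^2 + (p(0) - 1) r + q(0) = 0, i.e. r^2 - 7 r + 12 = 0.
Discriminant: (-7)^2 - 4(12) = 1, so r = (7 ± 1)/2.
Solving: r_1 = 4, r_2 = 3.

indicial: r^2 - 7 r + 12 = 0; roots r_1 = 4, r_2 = 3


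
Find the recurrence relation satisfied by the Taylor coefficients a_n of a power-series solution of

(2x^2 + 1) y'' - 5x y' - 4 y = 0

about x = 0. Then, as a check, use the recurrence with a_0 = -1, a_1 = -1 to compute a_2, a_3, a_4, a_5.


Substitute y = sum_n a_n x^n.
(1 + 2 x^2) y'' contributes (n+2)(n+1) a_{n+2} + 2 n(n-1) a_n at x^n.
-5 x y'(x) contributes -5 n a_n at x^n.
-4 y(x) contributes -4 a_n at x^n.
Matching x^n: (n+2)(n+1) a_{n+2} + (2 n(n-1) - 5 n - 4) a_n = 0.
Thus a_{n+2} = (-2 n(n-1) + 5 n + 4) / ((n+1)(n+2)) * a_n.

Check with a_0 = -1, a_1 = -1 (apply the recurrence for n = 0, 1, 2, 3): a_0 = -1, a_1 = -1, a_2 = -2, a_3 = -3/2, a_4 = -5/3, a_5 = -21/40.

a_(n+2) = (-2 n(n-1) + 5 n + 4) / ((n+1)(n+2)) * a_n; check: a_0 = -1, a_1 = -1, a_2 = -2, a_3 = -3/2, a_4 = -5/3, a_5 = -21/40


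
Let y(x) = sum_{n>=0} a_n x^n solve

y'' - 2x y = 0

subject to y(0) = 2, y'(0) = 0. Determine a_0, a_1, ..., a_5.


Ansatz: y(x) = sum_{n>=0} a_n x^n, so y'(x) = sum_{n>=1} n a_n x^(n-1) and y''(x) = sum_{n>=2} n(n-1) a_n x^(n-2).
Substitute into P(x) y'' + Q(x) y' + R(x) y = 0 with P(x) = 1, Q(x) = 0, R(x) = -2x, and match powers of x.
Initial conditions: a_0 = 2, a_1 = 0.
Setting the coefficient of each power of x to zero and solving order by order (substituting the coefficients already found):
  x^0: 2 a_2 = 0  ->  a_2 = 0
  x^1: 6 a_3 - 2 a_0 = 0  ->  6 a_3 = 2 a_0 = 4  ->  a_3 = 2/3
  x^2: 12 a_4 - 2 a_1 = 0  ->  12 a_4 = 2 a_1 = 0  ->  a_4 = 0
  x^3: 20 a_5 - 2 a_2 = 0  ->  20 a_5 = 2 a_2 = 0  ->  a_5 = 0
Truncated series: y(x) = 2 + (2/3) x^3 + O(x^6).

a_0 = 2; a_1 = 0; a_2 = 0; a_3 = 2/3; a_4 = 0; a_5 = 0


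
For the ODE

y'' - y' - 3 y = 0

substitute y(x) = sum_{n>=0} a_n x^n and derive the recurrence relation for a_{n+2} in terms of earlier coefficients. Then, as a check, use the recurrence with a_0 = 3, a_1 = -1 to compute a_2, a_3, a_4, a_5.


Substitute y = sum_n a_n x^n.
y''(x) has coefficient (n+2)(n+1) a_{n+2} at x^n;
-y'(x) has coefficient -(n+1) a_{n+1} at x^n;
-3 y(x) has coefficient -3 a_n at x^n.
Matching x^n: (n+2)(n+1) a_{n+2} - (n+1) a_{n+1} - 3 a_n = 0.
Thus a_{n+2} = [(n+1) a_{n+1} + 3 a_n] / ((n+1)(n+2)).

Check with a_0 = 3, a_1 = -1 (apply the recurrence for n = 0, 1, 2, 3): a_0 = 3, a_1 = -1, a_2 = 4, a_3 = 5/6, a_4 = 29/24, a_5 = 11/30.

a_(n+2) = [(n+1) a_(n+1) + 3 a_n] / ((n+1)(n+2)); check: a_0 = 3, a_1 = -1, a_2 = 4, a_3 = 5/6, a_4 = 29/24, a_5 = 11/30


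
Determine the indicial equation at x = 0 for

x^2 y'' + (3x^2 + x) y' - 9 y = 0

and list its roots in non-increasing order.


Divide by x^2 to reach normal form y'' + P_1(x) y' + P_2(x) y = 0 with P_1(x) = 3 + 1/x and P_2(x) = -9/x^2.
x = 0 is a singular point because the y'-coefficient 3 + 1/x has a pole at x = 0 and the y-coefficient -9/x^2 has a pole at x = 0.
It is a regular singular point because x P_1(x) = p(x) = 3x + 1 and x^2 P_2(x) = q(x) = -9 are polynomials, hence analytic at x = 0.
p(0) = 1,  q(0) = -9.
Indicial equation: r(r-1) + p(0) r + q(0) = 0, i.e. r^2 + (p(0) - 1) r + q(0) = 0, i.e. r^2 - 9 = 0.
Discriminant: (0)^2 - 4(-9) = 36, so r = (0 ± 6)/2.
Solving: r_1 = 3, r_2 = -3.

indicial: r^2 - 9 = 0; roots r_1 = 3, r_2 = -3


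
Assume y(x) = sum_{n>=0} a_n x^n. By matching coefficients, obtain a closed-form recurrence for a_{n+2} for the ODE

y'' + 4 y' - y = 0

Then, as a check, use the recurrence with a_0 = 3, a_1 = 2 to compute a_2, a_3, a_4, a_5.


Substitute y = sum_n a_n x^n.
y''(x) has coefficient (n+2)(n+1) a_{n+2} at x^n;
4 y'(x) has coefficient 4 (n+1) a_{n+1} at x^n;
-y(x) has coefficient -1 a_n at x^n.
Matching x^n: (n+2)(n+1) a_{n+2} + 4 (n+1) a_{n+1} - 1 a_n = 0.
Thus a_{n+2} = [-4 (n+1) a_{n+1} + 1 a_n] / ((n+1)(n+2)).

Check with a_0 = 3, a_1 = 2 (apply the recurrence for n = 0, 1, 2, 3): a_0 = 3, a_1 = 2, a_2 = -5/2, a_3 = 11/3, a_4 = -31/8, a_5 = 197/60.

a_(n+2) = [-4 (n+1) a_(n+1) + 1 a_n] / ((n+1)(n+2)); check: a_0 = 3, a_1 = 2, a_2 = -5/2, a_3 = 11/3, a_4 = -31/8, a_5 = 197/60


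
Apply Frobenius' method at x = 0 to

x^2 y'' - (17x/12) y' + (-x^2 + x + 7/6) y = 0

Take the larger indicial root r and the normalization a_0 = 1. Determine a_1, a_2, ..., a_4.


Write in Frobenius form y'' + (p(x)/x) y' + (q(x)/x^2) y = 0:
  p(x) = -17/12,  q(x) = -x^2 + x + 7/6.
Indicial equation: r(r-1) + (-17/12) r + (7/6) = 0 -> roots r_1 = 7/4, r_2 = 2/3.
Take r = r_1 = 7/4. Let y(x) = x^r sum_{n>=0} a_n x^n with a_0 = 1.
Substitute y = x^r sum a_n x^n and match x^{r+n}. The recurrence is
  D(n) a_n + 1 a_{n-1} - 1 a_{n-2} = 0,  where D(n) = (r+n)(r+n-1) + (-17/12)(r+n) + (7/6).
  a_n = [-1 a_{n-1} + 1 a_{n-2}] / D(n).
Since the indicial polynomial factors as (r - r_1)(r - r_2), D(n) = (r_1 + n - r_1)(r_1 + n - r_2) = n(n + 13/12).
Evaluating step by step (a_0 = 1):
  n = 1: D(1) = 1(1 + 13/12) = 25/12; numerator = -1(1) = -1; a_1 = (-1)/(25/12) = -12/25
  n = 2: D(2) = 2(2 + 13/12) = 37/6; numerator = -1(-12/25) + 1(1) = 37/25; a_2 = (37/25)/(37/6) = 6/25
  n = 3: D(3) = 3(3 + 13/12) = 49/4; numerator = -1(6/25) + 1(-12/25) = -18/25; a_3 = (-18/25)/(49/4) = -72/1225
  n = 4: D(4) = 4(4 + 13/12) = 61/3; numerator = -1(-72/1225) + 1(6/25) = 366/1225; a_4 = (366/1225)/(61/3) = 18/1225

r = 7/4; a_0 = 1; a_1 = -12/25; a_2 = 6/25; a_3 = -72/1225; a_4 = 18/1225


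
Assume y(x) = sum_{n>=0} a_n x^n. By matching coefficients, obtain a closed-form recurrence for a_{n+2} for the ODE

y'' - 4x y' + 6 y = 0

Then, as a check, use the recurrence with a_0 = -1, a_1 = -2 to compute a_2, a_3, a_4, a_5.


Substitute y = sum_n a_n x^n.
y''(x) has coefficient (n+2)(n+1) a_{n+2} at x^n;
-4 x y'(x) has coefficient -4 n a_n at x^n (shift);
6 y(x) has coefficient 6 a_n at x^n.
Matching x^n: (n+2)(n+1) a_{n+2} + (-4n + 6) a_n = 0.
Thus a_{n+2} = (4n - 6) / ((n+1)(n+2)) * a_n.

Check with a_0 = -1, a_1 = -2 (apply the recurrence for n = 0, 1, 2, 3): a_0 = -1, a_1 = -2, a_2 = 3, a_3 = 2/3, a_4 = 1/2, a_5 = 1/5.

a_(n+2) = (4n - 6) / ((n+1)(n+2)) * a_n; check: a_0 = -1, a_1 = -2, a_2 = 3, a_3 = 2/3, a_4 = 1/2, a_5 = 1/5


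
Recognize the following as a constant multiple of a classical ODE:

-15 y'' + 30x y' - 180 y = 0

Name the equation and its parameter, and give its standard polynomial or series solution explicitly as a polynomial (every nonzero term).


All three coefficients share the factor -15; dividing through by -15 gives  y'' - 2x y' + 12 y = 0.
This matches the Hermite equation y'' - 2x y' + 2n y = 0 with 2n = 12, so n = 6; the polynomial solution is H_6(x).
With y = sum_k a_k x^k, matching x^k gives (k+2)(k+1) a_{k+2} = 2(k - n) a_k = 2(k - 6) a_k. The right side vanishes at k = 6, so the series with the parity of 6 terminates at degree 6.
Standard normalization: leading coefficient of H_n is 2^n, so a_6 = 2^6 = 64. Work downward with a_k = (k+1)(k+2) a_{k+2} / (2(k - n)):
  a_4 = (5)(6)(64) / (2(4 - 6)) = 1920/(-4) = -480
  a_2 = (3)(4)(-480) / (2(2 - 6)) = -5760/(-8) = 720
  a_0 = (1)(2)(720) / (2(0 - 6)) = 1440/(-12) = -120
Hence H_6(x) = 64 x^6 - 480 x^4 + 720 x^2 - 120.

H_6(x); series = 64 x^6 - 480 x^4 + 720 x^2 - 120


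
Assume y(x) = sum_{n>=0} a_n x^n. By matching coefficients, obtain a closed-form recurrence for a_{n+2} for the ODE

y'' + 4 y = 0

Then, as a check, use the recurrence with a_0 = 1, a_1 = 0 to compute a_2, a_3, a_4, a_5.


Substitute y = sum_n a_n x^n into y'' + (const) y = 0.
y''(x) = sum_{n>=0} (n+2)(n+1) a_{n+2} x^n.
The ODE becomes sum_n [(n+2)(n+1) a_{n+2} + 4 a_n] x^n = 0.
Setting each coefficient to zero gives the recurrence:
  (n+2)(n+1) a_{n+2} + 4 a_n = 0,
  a_{n+2} = -4 / ((n+1)(n+2)) a_n.

Check with a_0 = 1, a_1 = 0 (apply the recurrence for n = 0, 1, 2, 3): a_0 = 1, a_1 = 0, a_2 = -2, a_3 = 0, a_4 = 2/3, a_5 = 0.

a_{n+2} = -4/((n+1)(n+2)) * a_n; check: a_0 = 1, a_1 = 0, a_2 = -2, a_3 = 0, a_4 = 2/3, a_5 = 0


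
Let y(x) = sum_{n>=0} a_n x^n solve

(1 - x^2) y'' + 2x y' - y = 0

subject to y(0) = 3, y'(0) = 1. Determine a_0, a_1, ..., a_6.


Ansatz: y(x) = sum_{n>=0} a_n x^n, so y'(x) = sum_{n>=1} n a_n x^(n-1) and y''(x) = sum_{n>=2} n(n-1) a_n x^(n-2).
Substitute into P(x) y'' + Q(x) y' + R(x) y = 0 with P(x) = 1 - x^2, Q(x) = 2x, R(x) = -1, and match powers of x.
Initial conditions: a_0 = 3, a_1 = 1.
Setting the coefficient of each power of x to zero and solving order by order (substituting the coefficients already found):
  x^0: 2 a_2 - a_0 = 0  ->  2 a_2 = a_0 = 3  ->  a_2 = 3/2
  x^1: 6 a_3 + a_1 = 0  ->  6 a_3 = -a_1 = -1  ->  a_3 = -1/6
  x^2: 12 a_4 + a_2 = 0  ->  12 a_4 = -a_2 = -3/2  ->  a_4 = -1/8
  x^3: 20 a_5 - a_3 = 0  ->  20 a_5 = a_3 = -1/6  ->  a_5 = -1/120
  x^4: 30 a_6 - 5 a_4 = 0  ->  30 a_6 = 5 a_4 = -5/8  ->  a_6 = -1/48
Truncated series: y(x) = 3 + x + (3/2) x^2 - (1/6) x^3 - (1/8) x^4 - (1/120) x^5 - (1/48) x^6 + O(x^7).

a_0 = 3; a_1 = 1; a_2 = 3/2; a_3 = -1/6; a_4 = -1/8; a_5 = -1/120; a_6 = -1/48


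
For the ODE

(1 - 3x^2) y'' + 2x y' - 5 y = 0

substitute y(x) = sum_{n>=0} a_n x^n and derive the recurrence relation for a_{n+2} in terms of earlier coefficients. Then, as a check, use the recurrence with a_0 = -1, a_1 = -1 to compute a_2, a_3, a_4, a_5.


Substitute y = sum_n a_n x^n.
(1 - 3 x^2) y'' contributes (n+2)(n+1) a_{n+2} - 3 n(n-1) a_n at x^n.
2 x y'(x) contributes 2 n a_n at x^n.
-5 y(x) contributes -5 a_n at x^n.
Matching x^n: (n+2)(n+1) a_{n+2} + (-3 n(n-1) + 2 n - 5) a_n = 0.
Thus a_{n+2} = (3 n(n-1) - 2 n + 5) / ((n+1)(n+2)) * a_n.

Check with a_0 = -1, a_1 = -1 (apply the recurrence for n = 0, 1, 2, 3): a_0 = -1, a_1 = -1, a_2 = -5/2, a_3 = -1/2, a_4 = -35/24, a_5 = -17/40.

a_(n+2) = (3 n(n-1) - 2 n + 5) / ((n+1)(n+2)) * a_n; check: a_0 = -1, a_1 = -1, a_2 = -5/2, a_3 = -1/2, a_4 = -35/24, a_5 = -17/40


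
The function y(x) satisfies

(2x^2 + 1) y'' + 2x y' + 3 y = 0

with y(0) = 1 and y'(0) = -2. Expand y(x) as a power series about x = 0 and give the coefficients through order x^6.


Ansatz: y(x) = sum_{n>=0} a_n x^n, so y'(x) = sum_{n>=1} n a_n x^(n-1) and y''(x) = sum_{n>=2} n(n-1) a_n x^(n-2).
Substitute into P(x) y'' + Q(x) y' + R(x) y = 0 with P(x) = 2x^2 + 1, Q(x) = 2x, R(x) = 3, and match powers of x.
Initial conditions: a_0 = 1, a_1 = -2.
Setting the coefficient of each power of x to zero and solving order by order (substituting the coefficients already found):
  x^0: 2 a_2 + 3 a_0 = 0  ->  2 a_2 = -3 a_0 = -3  ->  a_2 = -3/2
  x^1: 6 a_3 + 5 a_1 = 0  ->  6 a_3 = -5 a_1 = 10  ->  a_3 = 5/3
  x^2: 12 a_4 + 11 a_2 = 0  ->  12 a_4 = -11 a_2 = 33/2  ->  a_4 = 11/8
  x^3: 20 a_5 + 21 a_3 = 0  ->  20 a_5 = -21 a_3 = -35  ->  a_5 = -7/4
  x^4: 30 a_6 + 35 a_4 = 0  ->  30 a_6 = -35 a_4 = -385/8  ->  a_6 = -77/48
Truncated series: y(x) = 1 - 2 x - (3/2) x^2 + (5/3) x^3 + (11/8) x^4 - (7/4) x^5 - (77/48) x^6 + O(x^7).

a_0 = 1; a_1 = -2; a_2 = -3/2; a_3 = 5/3; a_4 = 11/8; a_5 = -7/4; a_6 = -77/48


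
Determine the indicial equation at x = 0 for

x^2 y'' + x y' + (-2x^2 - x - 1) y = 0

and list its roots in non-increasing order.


Divide by x^2 to reach normal form y'' + P_1(x) y' + P_2(x) y = 0 with P_1(x) = 1/x and P_2(x) = -2 - 1/x - 1/x^2.
x = 0 is a singular point because the y'-coefficient 1/x has a pole at x = 0 and the y-coefficient -2 - 1/x - 1/x^2 has a pole at x = 0.
It is a regular singular point because x P_1(x) = p(x) = 1 and x^2 P_2(x) = q(x) = -2x^2 - x - 1 are polynomials, hence analytic at x = 0.
p(0) = 1,  q(0) = -1.
Indicial equation: r(r-1) + p(0) r + q(0) = 0, i.e. r^2 + (p(0) - 1) r + q(0) = 0, i.e. r^2 - 1 = 0.
Discriminant: (0)^2 - 4(-1) = 4, so r = (0 ± 2)/2.
Solving: r_1 = 1, r_2 = -1.

indicial: r^2 - 1 = 0; roots r_1 = 1, r_2 = -1


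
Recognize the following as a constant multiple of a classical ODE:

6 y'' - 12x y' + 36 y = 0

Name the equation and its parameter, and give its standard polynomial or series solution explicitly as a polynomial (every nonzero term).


All three coefficients share the factor 6; dividing through by 6 gives  y'' - 2x y' + 6 y = 0.
This matches the Hermite equation y'' - 2x y' + 2n y = 0 with 2n = 6, so n = 3; the polynomial solution is H_3(x).
With y = sum_k a_k x^k, matching x^k gives (k+2)(k+1) a_{k+2} = 2(k - n) a_k = 2(k - 3) a_k. The right side vanishes at k = 3, so the series with the parity of 3 terminates at degree 3.
Standard normalization: leading coefficient of H_n is 2^n, so a_3 = 2^3 = 8. Work downward with a_k = (k+1)(k+2) a_{k+2} / (2(k - n)):
  a_1 = (2)(3)(8) / (2(1 - 3)) = 48/(-4) = -12
Hence H_3(x) = 8 x^3 - 12 x.

H_3(x); series = 8 x^3 - 12 x


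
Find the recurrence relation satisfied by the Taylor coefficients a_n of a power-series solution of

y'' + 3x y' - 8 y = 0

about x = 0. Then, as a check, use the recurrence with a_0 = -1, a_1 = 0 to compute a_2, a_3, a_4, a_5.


Substitute y = sum_n a_n x^n.
y''(x) has coefficient (n+2)(n+1) a_{n+2} at x^n;
3 x y'(x) has coefficient 3 n a_n at x^n (shift);
-8 y(x) has coefficient -8 a_n at x^n.
Matching x^n: (n+2)(n+1) a_{n+2} + (3n - 8) a_n = 0.
Thus a_{n+2} = (-3n + 8) / ((n+1)(n+2)) * a_n.

Check with a_0 = -1, a_1 = 0 (apply the recurrence for n = 0, 1, 2, 3): a_0 = -1, a_1 = 0, a_2 = -4, a_3 = 0, a_4 = -2/3, a_5 = 0.

a_(n+2) = (-3n + 8) / ((n+1)(n+2)) * a_n; check: a_0 = -1, a_1 = 0, a_2 = -4, a_3 = 0, a_4 = -2/3, a_5 = 0


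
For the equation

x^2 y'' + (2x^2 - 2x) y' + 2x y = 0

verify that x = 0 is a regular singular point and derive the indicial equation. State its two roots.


Divide by x^2 to reach normal form y'' + P_1(x) y' + P_2(x) y = 0 with P_1(x) = 2 - 2/x and P_2(x) = 2/x.
x = 0 is a singular point because the y'-coefficient 2 - 2/x has a pole at x = 0 and the y-coefficient 2/x has a pole at x = 0.
It is a regular singular point because x P_1(x) = p(x) = 2x - 2 and x^2 P_2(x) = q(x) = 2x are polynomials, hence analytic at x = 0.
p(0) = -2,  q(0) = 0.
Indicial equation: r(r-1) + p(0) r + q(0) = 0, i.e. r^2 + (p(0) - 1) r + q(0) = 0, i.e. r^2 - 3 r = 0.
Discriminant: (-3)^2 - 4(0) = 9, so r = (3 ± 3)/2.
Solving: r_1 = 3, r_2 = 0.

indicial: r^2 - 3 r = 0; roots r_1 = 3, r_2 = 0


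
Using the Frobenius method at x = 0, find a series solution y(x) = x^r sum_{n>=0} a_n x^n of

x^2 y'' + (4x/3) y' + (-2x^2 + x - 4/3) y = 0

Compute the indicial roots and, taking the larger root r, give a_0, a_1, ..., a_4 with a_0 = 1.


Write in Frobenius form y'' + (p(x)/x) y' + (q(x)/x^2) y = 0:
  p(x) = 4/3,  q(x) = -2x^2 + x - 4/3.
Indicial equation: r(r-1) + (4/3) r + (-4/3) = 0 -> roots r_1 = 1, r_2 = -4/3.
Take r = r_1 = 1. Let y(x) = x^r sum_{n>=0} a_n x^n with a_0 = 1.
Substitute y = x^r sum a_n x^n and match x^{r+n}. The recurrence is
  D(n) a_n + 1 a_{n-1} - 2 a_{n-2} = 0,  where D(n) = (r+n)(r+n-1) + (4/3)(r+n) + (-4/3).
  a_n = [-1 a_{n-1} + 2 a_{n-2}] / D(n).
Since the indicial polynomial factors as (r - r_1)(r - r_2), D(n) = (r_1 + n - r_1)(r_1 + n - r_2) = n(n + 7/3).
Evaluating step by step (a_0 = 1):
  n = 1: D(1) = 1(1 + 7/3) = 10/3; numerator = -1(1) = -1; a_1 = (-1)/(10/3) = -3/10
  n = 2: D(2) = 2(2 + 7/3) = 26/3; numerator = -1(-3/10) + 2(1) = 23/10; a_2 = (23/10)/(26/3) = 69/260
  n = 3: D(3) = 3(3 + 7/3) = 16; numerator = -1(69/260) + 2(-3/10) = -45/52; a_3 = (-45/52)/(16) = -45/832
  n = 4: D(4) = 4(4 + 7/3) = 76/3; numerator = -1(-45/832) + 2(69/260) = 2433/4160; a_4 = (2433/4160)/(76/3) = 7299/316160

r = 1; a_0 = 1; a_1 = -3/10; a_2 = 69/260; a_3 = -45/832; a_4 = 7299/316160


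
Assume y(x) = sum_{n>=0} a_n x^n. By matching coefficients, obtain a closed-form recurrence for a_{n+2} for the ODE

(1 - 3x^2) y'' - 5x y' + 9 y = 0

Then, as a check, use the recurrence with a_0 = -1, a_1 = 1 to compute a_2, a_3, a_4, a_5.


Substitute y = sum_n a_n x^n.
(1 - 3 x^2) y'' contributes (n+2)(n+1) a_{n+2} - 3 n(n-1) a_n at x^n.
-5 x y'(x) contributes -5 n a_n at x^n.
9 y(x) contributes 9 a_n at x^n.
Matching x^n: (n+2)(n+1) a_{n+2} + (-3 n(n-1) - 5 n + 9) a_n = 0.
Thus a_{n+2} = (3 n(n-1) + 5 n - 9) / ((n+1)(n+2)) * a_n.

Check with a_0 = -1, a_1 = 1 (apply the recurrence for n = 0, 1, 2, 3): a_0 = -1, a_1 = 1, a_2 = 9/2, a_3 = -2/3, a_4 = 21/8, a_5 = -4/5.

a_(n+2) = (3 n(n-1) + 5 n - 9) / ((n+1)(n+2)) * a_n; check: a_0 = -1, a_1 = 1, a_2 = 9/2, a_3 = -2/3, a_4 = 21/8, a_5 = -4/5


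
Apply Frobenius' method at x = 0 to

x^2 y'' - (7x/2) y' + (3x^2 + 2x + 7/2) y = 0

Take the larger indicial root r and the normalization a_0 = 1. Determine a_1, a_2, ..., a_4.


Write in Frobenius form y'' + (p(x)/x) y' + (q(x)/x^2) y = 0:
  p(x) = -7/2,  q(x) = 3x^2 + 2x + 7/2.
Indicial equation: r(r-1) + (-7/2) r + (7/2) = 0 -> roots r_1 = 7/2, r_2 = 1.
Take r = r_1 = 7/2. Let y(x) = x^r sum_{n>=0} a_n x^n with a_0 = 1.
Substitute y = x^r sum a_n x^n and match x^{r+n}. The recurrence is
  D(n) a_n + 2 a_{n-1} + 3 a_{n-2} = 0,  where D(n) = (r+n)(r+n-1) + (-7/2)(r+n) + (7/2).
  a_n = [-2 a_{n-1} - 3 a_{n-2}] / D(n).
Since the indicial polynomial factors as (r - r_1)(r - r_2), D(n) = (r_1 + n - r_1)(r_1 + n - r_2) = n(n + 5/2).
Evaluating step by step (a_0 = 1):
  n = 1: D(1) = 1(1 + 5/2) = 7/2; numerator = -2(1) = -2; a_1 = (-2)/(7/2) = -4/7
  n = 2: D(2) = 2(2 + 5/2) = 9; numerator = -2(-4/7) - 3(1) = -13/7; a_2 = (-13/7)/(9) = -13/63
  n = 3: D(3) = 3(3 + 5/2) = 33/2; numerator = -2(-13/63) - 3(-4/7) = 134/63; a_3 = (134/63)/(33/2) = 268/2079
  n = 4: D(4) = 4(4 + 5/2) = 26; numerator = -2(268/2079) - 3(-13/63) = 751/2079; a_4 = (751/2079)/(26) = 751/54054

r = 7/2; a_0 = 1; a_1 = -4/7; a_2 = -13/63; a_3 = 268/2079; a_4 = 751/54054


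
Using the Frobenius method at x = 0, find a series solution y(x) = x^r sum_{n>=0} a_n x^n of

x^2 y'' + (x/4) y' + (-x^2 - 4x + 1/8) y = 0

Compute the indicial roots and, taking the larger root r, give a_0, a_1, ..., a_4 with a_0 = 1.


Write in Frobenius form y'' + (p(x)/x) y' + (q(x)/x^2) y = 0:
  p(x) = 1/4,  q(x) = -x^2 - 4x + 1/8.
Indicial equation: r(r-1) + (1/4) r + (1/8) = 0 -> roots r_1 = 1/2, r_2 = 1/4.
Take r = r_1 = 1/2. Let y(x) = x^r sum_{n>=0} a_n x^n with a_0 = 1.
Substitute y = x^r sum a_n x^n and match x^{r+n}. The recurrence is
  D(n) a_n - 4 a_{n-1} - 1 a_{n-2} = 0,  where D(n) = (r+n)(r+n-1) + (1/4)(r+n) + (1/8).
  a_n = [4 a_{n-1} + 1 a_{n-2}] / D(n).
Since the indicial polynomial factors as (r - r_1)(r - r_2), D(n) = (r_1 + n - r_1)(r_1 + n - r_2) = n(n + 1/4).
Evaluating step by step (a_0 = 1):
  n = 1: D(1) = 1(1 + 1/4) = 5/4; numerator = 4(1) = 4; a_1 = (4)/(5/4) = 16/5
  n = 2: D(2) = 2(2 + 1/4) = 9/2; numerator = 4(16/5) + 1(1) = 69/5; a_2 = (69/5)/(9/2) = 46/15
  n = 3: D(3) = 3(3 + 1/4) = 39/4; numerator = 4(46/15) + 1(16/5) = 232/15; a_3 = (232/15)/(39/4) = 928/585
  n = 4: D(4) = 4(4 + 1/4) = 17; numerator = 4(928/585) + 1(46/15) = 5506/585; a_4 = (5506/585)/(17) = 5506/9945

r = 1/2; a_0 = 1; a_1 = 16/5; a_2 = 46/15; a_3 = 928/585; a_4 = 5506/9945


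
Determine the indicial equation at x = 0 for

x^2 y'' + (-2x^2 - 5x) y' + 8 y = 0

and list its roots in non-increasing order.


Divide by x^2 to reach normal form y'' + P_1(x) y' + P_2(x) y = 0 with P_1(x) = -2 - 5/x and P_2(x) = 8/x^2.
x = 0 is a singular point because the y'-coefficient -2 - 5/x has a pole at x = 0 and the y-coefficient 8/x^2 has a pole at x = 0.
It is a regular singular point because x P_1(x) = p(x) = -2x - 5 and x^2 P_2(x) = q(x) = 8 are polynomials, hence analytic at x = 0.
p(0) = -5,  q(0) = 8.
Indicial equation: r(r-1) + p(0) r + q(0) = 0, i.e. r^2 + (p(0) - 1) r + q(0) = 0, i.e. r^2 - 6 r + 8 = 0.
Discriminant: (-6)^2 - 4(8) = 4, so r = (6 ± 2)/2.
Solving: r_1 = 4, r_2 = 2.

indicial: r^2 - 6 r + 8 = 0; roots r_1 = 4, r_2 = 2


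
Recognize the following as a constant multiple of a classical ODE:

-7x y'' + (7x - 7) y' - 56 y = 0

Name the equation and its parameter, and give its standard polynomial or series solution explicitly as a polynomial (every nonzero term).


All three coefficients share the factor -7; dividing through by -7 gives  x y'' + (1 - x) y' + 8 y = 0.
This matches the Laguerre equation x y'' + (1 - x) y' + n y = 0 with n = 8; the polynomial solution is L_8(x).
With y = sum_k a_k x^k, matching x^k gives (k+1)k a_{k+1} + (k+1) a_{k+1} - k a_k + n a_k = 0, i.e. (k+1)^2 a_{k+1} = (k - n) a_k = (k - 8) a_k. The right side vanishes at k = 8, so the series terminates at degree 8.
Standard normalization L_n(0) = 1 gives a_0 = 1. Work upward with a_{k+1} = (k - 8) a_k / (k+1)^2:
  a_1 = (0 - 8)(1) / 1^2 = -8/1 = -8
  a_2 = (1 - 8)(-8) / 2^2 = 56/4 = 14
  a_3 = (2 - 8)(14) / 3^2 = -84/9 = -28/3
  a_4 = (3 - 8)(-28/3) / 4^2 = (140/3)/16 = 35/12
  a_5 = (4 - 8)(35/12) / 5^2 = (-35/3)/25 = -7/15
  a_6 = (5 - 8)(-7/15) / 6^2 = (7/5)/36 = 7/180
  a_7 = (6 - 8)(7/180) / 7^2 = (-7/90)/49 = -1/630
  a_8 = (7 - 8)(-1/630) / 8^2 = (1/630)/64 = 1/40320
Hence L_8(x) = x^8/40320 - x^7/630 + 7 x^6/180 - 7 x^5/15 + 35 x^4/12 - 28 x^3/3 + 14 x^2 - 8 x + 1.

L_8(x); series = x^8/40320 - x^7/630 + 7 x^6/180 - 7 x^5/15 + 35 x^4/12 - 28 x^3/3 + 14 x^2 - 8 x + 1


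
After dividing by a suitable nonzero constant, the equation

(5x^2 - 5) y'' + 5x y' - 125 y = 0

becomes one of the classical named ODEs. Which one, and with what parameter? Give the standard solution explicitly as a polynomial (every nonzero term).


All three coefficients share the factor -5; dividing through by -5 gives  (1 - x^2) y'' - x y' + 25 y = 0.
This matches the Chebyshev equation (1 - x^2) y'' - x y' + n^2 y = 0 (note the -x y' term, not -2x y') with n^2 = 25, so n = 5; the polynomial solution is T_5(x).
With y = sum_k a_k x^k, matching x^k gives (k+2)(k+1) a_{k+2} = (k^2 - n^2) a_k = (k - 5)(k + 5) a_k. The right side vanishes at k = 5, so the series with the parity of 5 terminates at degree 5.
Standard normalization: leading coefficient of T_n is 2^(n-1), so a_5 = 2^4 = 16. Work downward with a_k = (k+1)(k+2) a_{k+2} / ((k - 5)(k + 5)):
  a_3 = (4)(5)(16) / ((3 - 5)(3 + 5)) = 320/(-16) = -20
  a_1 = (2)(3)(-20) / ((1 - 5)(1 + 5)) = -120/(-24) = 5
Hence T_5(x) = 16 x^5 - 20 x^3 + 5 x.

T_5(x); series = 16 x^5 - 20 x^3 + 5 x


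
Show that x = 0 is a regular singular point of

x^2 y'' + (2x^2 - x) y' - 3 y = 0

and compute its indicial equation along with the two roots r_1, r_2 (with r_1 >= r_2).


Divide by x^2 to reach normal form y'' + P_1(x) y' + P_2(x) y = 0 with P_1(x) = 2 - 1/x and P_2(x) = -3/x^2.
x = 0 is a singular point because the y'-coefficient 2 - 1/x has a pole at x = 0 and the y-coefficient -3/x^2 has a pole at x = 0.
It is a regular singular point because x P_1(x) = p(x) = 2x - 1 and x^2 P_2(x) = q(x) = -3 are polynomials, hence analytic at x = 0.
p(0) = -1,  q(0) = -3.
Indicial equation: r(r-1) + p(0) r + q(0) = 0, i.e. r^2 + (p(0) - 1) r + q(0) = 0, i.e. r^2 - 2 r - 3 = 0.
Discriminant: (-2)^2 - 4(-3) = 16, so r = (2 ± 4)/2.
Solving: r_1 = 3, r_2 = -1.

indicial: r^2 - 2 r - 3 = 0; roots r_1 = 3, r_2 = -1


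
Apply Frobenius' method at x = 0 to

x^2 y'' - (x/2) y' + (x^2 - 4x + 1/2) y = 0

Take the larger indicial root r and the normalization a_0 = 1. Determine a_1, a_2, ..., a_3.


Write in Frobenius form y'' + (p(x)/x) y' + (q(x)/x^2) y = 0:
  p(x) = -1/2,  q(x) = x^2 - 4x + 1/2.
Indicial equation: r(r-1) + (-1/2) r + (1/2) = 0 -> roots r_1 = 1, r_2 = 1/2.
Take r = r_1 = 1. Let y(x) = x^r sum_{n>=0} a_n x^n with a_0 = 1.
Substitute y = x^r sum a_n x^n and match x^{r+n}. The recurrence is
  D(n) a_n - 4 a_{n-1} + 1 a_{n-2} = 0,  where D(n) = (r+n)(r+n-1) + (-1/2)(r+n) + (1/2).
  a_n = [4 a_{n-1} - 1 a_{n-2}] / D(n).
Since the indicial polynomial factors as (r - r_1)(r - r_2), D(n) = (r_1 + n - r_1)(r_1 + n - r_2) = n(n + 1/2).
Evaluating step by step (a_0 = 1):
  n = 1: D(1) = 1(1 + 1/2) = 3/2; numerator = 4(1) = 4; a_1 = (4)/(3/2) = 8/3
  n = 2: D(2) = 2(2 + 1/2) = 5; numerator = 4(8/3) - 1(1) = 29/3; a_2 = (29/3)/(5) = 29/15
  n = 3: D(3) = 3(3 + 1/2) = 21/2; numerator = 4(29/15) - 1(8/3) = 76/15; a_3 = (76/15)/(21/2) = 152/315

r = 1; a_0 = 1; a_1 = 8/3; a_2 = 29/15; a_3 = 152/315


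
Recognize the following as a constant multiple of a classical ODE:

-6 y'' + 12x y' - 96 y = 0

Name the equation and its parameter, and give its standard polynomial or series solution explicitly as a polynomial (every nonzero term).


All three coefficients share the factor -6; dividing through by -6 gives  y'' - 2x y' + 16 y = 0.
This matches the Hermite equation y'' - 2x y' + 2n y = 0 with 2n = 16, so n = 8; the polynomial solution is H_8(x).
With y = sum_k a_k x^k, matching x^k gives (k+2)(k+1) a_{k+2} = 2(k - n) a_k = 2(k - 8) a_k. The right side vanishes at k = 8, so the series with the parity of 8 terminates at degree 8.
Standard normalization: leading coefficient of H_n is 2^n, so a_8 = 2^8 = 256. Work downward with a_k = (k+1)(k+2) a_{k+2} / (2(k - n)):
  a_6 = (7)(8)(256) / (2(6 - 8)) = 14336/(-4) = -3584
  a_4 = (5)(6)(-3584) / (2(4 - 8)) = -107520/(-8) = 13440
  a_2 = (3)(4)(13440) / (2(2 - 8)) = 161280/(-12) = -13440
  a_0 = (1)(2)(-13440) / (2(0 - 8)) = -26880/(-16) = 1680
Hence H_8(x) = 256 x^8 - 3584 x^6 + 13440 x^4 - 13440 x^2 + 1680.

H_8(x); series = 256 x^8 - 3584 x^6 + 13440 x^4 - 13440 x^2 + 1680


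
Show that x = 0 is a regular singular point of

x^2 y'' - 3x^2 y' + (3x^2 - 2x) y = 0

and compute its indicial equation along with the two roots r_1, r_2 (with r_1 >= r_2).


Divide by x^2 to reach normal form y'' + P_1(x) y' + P_2(x) y = 0 with P_1(x) = -3 and P_2(x) = 3 - 2/x.
x = 0 is a singular point because the y-coefficient 3 - 2/x has a pole at x = 0.
It is a regular singular point because x P_1(x) = p(x) = -3x and x^2 P_2(x) = q(x) = 3x^2 - 2x are polynomials, hence analytic at x = 0.
p(0) = 0,  q(0) = 0.
Indicial equation: r(r-1) + p(0) r + q(0) = 0, i.e. r^2 + (p(0) - 1) r + q(0) = 0, i.e. r^2 - 1 r = 0.
Discriminant: (-1)^2 - 4(0) = 1, so r = (1 ± 1)/2.
Solving: r_1 = 1, r_2 = 0.

indicial: r^2 - 1 r = 0; roots r_1 = 1, r_2 = 0


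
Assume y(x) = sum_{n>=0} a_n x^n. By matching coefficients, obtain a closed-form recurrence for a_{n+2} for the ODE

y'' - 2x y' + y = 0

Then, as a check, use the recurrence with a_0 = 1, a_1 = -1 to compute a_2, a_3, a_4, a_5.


Substitute y = sum_n a_n x^n.
y''(x) has coefficient (n+2)(n+1) a_{n+2} at x^n;
-2 x y'(x) has coefficient -2 n a_n at x^n (shift);
y(x) has coefficient 1 a_n at x^n.
Matching x^n: (n+2)(n+1) a_{n+2} + (-2n + 1) a_n = 0.
Thus a_{n+2} = (2n - 1) / ((n+1)(n+2)) * a_n.

Check with a_0 = 1, a_1 = -1 (apply the recurrence for n = 0, 1, 2, 3): a_0 = 1, a_1 = -1, a_2 = -1/2, a_3 = -1/6, a_4 = -1/8, a_5 = -1/24.

a_(n+2) = (2n - 1) / ((n+1)(n+2)) * a_n; check: a_0 = 1, a_1 = -1, a_2 = -1/2, a_3 = -1/6, a_4 = -1/8, a_5 = -1/24


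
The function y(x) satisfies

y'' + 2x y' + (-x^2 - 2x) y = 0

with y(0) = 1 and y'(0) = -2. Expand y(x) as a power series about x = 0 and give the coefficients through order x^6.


Ansatz: y(x) = sum_{n>=0} a_n x^n, so y'(x) = sum_{n>=1} n a_n x^(n-1) and y''(x) = sum_{n>=2} n(n-1) a_n x^(n-2).
Substitute into P(x) y'' + Q(x) y' + R(x) y = 0 with P(x) = 1, Q(x) = 2x, R(x) = -x^2 - 2x, and match powers of x.
Initial conditions: a_0 = 1, a_1 = -2.
Setting the coefficient of each power of x to zero and solving order by order (substituting the coefficients already found):
  x^0: 2 a_2 = 0  ->  a_2 = 0
  x^1: 6 a_3 + 2 a_1 - 2 a_0 = 0  ->  6 a_3 = -2 a_1 + 2 a_0 = 6  ->  a_3 = 1
  x^2: 12 a_4 + 4 a_2 - 2 a_1 - a_0 = 0  ->  12 a_4 = -4 a_2 + 2 a_1 + a_0 = -3  ->  a_4 = -1/4
  x^3: 20 a_5 + 6 a_3 - 2 a_2 - a_1 = 0  ->  20 a_5 = -6 a_3 + 2 a_2 + a_1 = -8  ->  a_5 = -2/5
  x^4: 30 a_6 + 8 a_4 - 2 a_3 - a_2 = 0  ->  30 a_6 = -8 a_4 + 2 a_3 + a_2 = 4  ->  a_6 = 2/15
Truncated series: y(x) = 1 - 2 x + x^3 - (1/4) x^4 - (2/5) x^5 + (2/15) x^6 + O(x^7).

a_0 = 1; a_1 = -2; a_2 = 0; a_3 = 1; a_4 = -1/4; a_5 = -2/5; a_6 = 2/15


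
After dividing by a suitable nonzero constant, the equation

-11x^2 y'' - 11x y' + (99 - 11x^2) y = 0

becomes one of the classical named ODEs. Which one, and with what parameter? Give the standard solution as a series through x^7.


All three coefficients share the factor -11; dividing through by -11 gives  x^2 y'' + x y' + (x^2 - 9) y = 0.
This matches the Bessel equation x^2 y'' + x y' + (x^2 - nu^2) y = 0 with nu^2 = 9, so nu = 3; the solution bounded at x = 0 is J_3(x).
Frobenius at x = 0: indicial roots ±nu; for r = nu the recurrence k(k + 2nu) c_k = -c_{k-2} gives the standard series J_nu(x) = sum_{k>=0} (-1)^k / (k! (k+nu)!) (x/2)^(2k+nu). Evaluate the first 3 terms:
  k = 0: (-1)^0 / (0! * 3! * 2^3) x^3 = 1/(1*6*8) x^3 = (1/48) x^3
  k = 1: (-1)^1 / (1! * 4! * 2^5) x^5 = -1/(1*24*32) x^5 = (-1/768) x^5
  k = 2: (-1)^2 / (2! * 5! * 2^7) x^7 = 1/(2*120*128) x^7 = (1/30720) x^7
Hence J_3(x) = x^7/30720 - x^5/768 + x^3/48 + ....

J_3(x); series = x^7/30720 - x^5/768 + x^3/48


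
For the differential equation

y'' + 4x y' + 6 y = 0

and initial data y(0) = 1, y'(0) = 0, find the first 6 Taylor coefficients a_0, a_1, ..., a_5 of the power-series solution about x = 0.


Ansatz: y(x) = sum_{n>=0} a_n x^n, so y'(x) = sum_{n>=1} n a_n x^(n-1) and y''(x) = sum_{n>=2} n(n-1) a_n x^(n-2).
Substitute into P(x) y'' + Q(x) y' + R(x) y = 0 with P(x) = 1, Q(x) = 4x, R(x) = 6, and match powers of x.
Initial conditions: a_0 = 1, a_1 = 0.
Setting the coefficient of each power of x to zero and solving order by order (substituting the coefficients already found):
  x^0: 2 a_2 + 6 a_0 = 0  ->  2 a_2 = -6 a_0 = -6  ->  a_2 = -3
  x^1: 6 a_3 + 10 a_1 = 0  ->  6 a_3 = -10 a_1 = 0  ->  a_3 = 0
  x^2: 12 a_4 + 14 a_2 = 0  ->  12 a_4 = -14 a_2 = 42  ->  a_4 = 7/2
  x^3: 20 a_5 + 18 a_3 = 0  ->  20 a_5 = -18 a_3 = 0  ->  a_5 = 0
Truncated series: y(x) = 1 - 3 x^2 + (7/2) x^4 + O(x^6).

a_0 = 1; a_1 = 0; a_2 = -3; a_3 = 0; a_4 = 7/2; a_5 = 0


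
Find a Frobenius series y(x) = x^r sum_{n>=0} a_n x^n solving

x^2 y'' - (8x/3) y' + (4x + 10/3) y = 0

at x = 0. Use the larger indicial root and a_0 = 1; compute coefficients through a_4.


Write in Frobenius form y'' + (p(x)/x) y' + (q(x)/x^2) y = 0:
  p(x) = -8/3,  q(x) = 4x + 10/3.
Indicial equation: r(r-1) + (-8/3) r + (10/3) = 0 -> roots r_1 = 2, r_2 = 5/3.
Take r = r_1 = 2. Let y(x) = x^r sum_{n>=0} a_n x^n with a_0 = 1.
Substitute y = x^r sum a_n x^n and match x^{r+n}. The recurrence is
  D(n) a_n + 4 a_{n-1} = 0,  where D(n) = (r+n)(r+n-1) + (-8/3)(r+n) + (10/3).
  a_n = -4 / D(n) * a_{n-1}.
Since the indicial polynomial factors as (r - r_1)(r - r_2), D(n) = (r_1 + n - r_1)(r_1 + n - r_2) = n(n + 1/3).
Evaluating step by step (a_0 = 1):
  n = 1: D(1) = 1(1 + 1/3) = 4/3; numerator = -4(1) = -4; a_1 = (-4)/(4/3) = -3
  n = 2: D(2) = 2(2 + 1/3) = 14/3; numerator = -4(-3) = 12; a_2 = (12)/(14/3) = 18/7
  n = 3: D(3) = 3(3 + 1/3) = 10; numerator = -4(18/7) = -72/7; a_3 = (-72/7)/(10) = -36/35
  n = 4: D(4) = 4(4 + 1/3) = 52/3; numerator = -4(-36/35) = 144/35; a_4 = (144/35)/(52/3) = 108/455

r = 2; a_0 = 1; a_1 = -3; a_2 = 18/7; a_3 = -36/35; a_4 = 108/455


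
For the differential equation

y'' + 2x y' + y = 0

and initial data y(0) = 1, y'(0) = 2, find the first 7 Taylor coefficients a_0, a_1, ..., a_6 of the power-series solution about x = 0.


Ansatz: y(x) = sum_{n>=0} a_n x^n, so y'(x) = sum_{n>=1} n a_n x^(n-1) and y''(x) = sum_{n>=2} n(n-1) a_n x^(n-2).
Substitute into P(x) y'' + Q(x) y' + R(x) y = 0 with P(x) = 1, Q(x) = 2x, R(x) = 1, and match powers of x.
Initial conditions: a_0 = 1, a_1 = 2.
Setting the coefficient of each power of x to zero and solving order by order (substituting the coefficients already found):
  x^0: 2 a_2 + a_0 = 0  ->  2 a_2 = -a_0 = -1  ->  a_2 = -1/2
  x^1: 6 a_3 + 3 a_1 = 0  ->  6 a_3 = -3 a_1 = -6  ->  a_3 = -1
  x^2: 12 a_4 + 5 a_2 = 0  ->  12 a_4 = -5 a_2 = 5/2  ->  a_4 = 5/24
  x^3: 20 a_5 + 7 a_3 = 0  ->  20 a_5 = -7 a_3 = 7  ->  a_5 = 7/20
  x^4: 30 a_6 + 9 a_4 = 0  ->  30 a_6 = -9 a_4 = -15/8  ->  a_6 = -1/16
Truncated series: y(x) = 1 + 2 x - (1/2) x^2 - x^3 + (5/24) x^4 + (7/20) x^5 - (1/16) x^6 + O(x^7).

a_0 = 1; a_1 = 2; a_2 = -1/2; a_3 = -1; a_4 = 5/24; a_5 = 7/20; a_6 = -1/16


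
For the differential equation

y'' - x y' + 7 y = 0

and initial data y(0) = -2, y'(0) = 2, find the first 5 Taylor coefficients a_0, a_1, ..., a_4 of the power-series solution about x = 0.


Ansatz: y(x) = sum_{n>=0} a_n x^n, so y'(x) = sum_{n>=1} n a_n x^(n-1) and y''(x) = sum_{n>=2} n(n-1) a_n x^(n-2).
Substitute into P(x) y'' + Q(x) y' + R(x) y = 0 with P(x) = 1, Q(x) = -x, R(x) = 7, and match powers of x.
Initial conditions: a_0 = -2, a_1 = 2.
Setting the coefficient of each power of x to zero and solving order by order (substituting the coefficients already found):
  x^0: 2 a_2 + 7 a_0 = 0  ->  2 a_2 = -7 a_0 = 14  ->  a_2 = 7
  x^1: 6 a_3 + 6 a_1 = 0  ->  6 a_3 = -6 a_1 = -12  ->  a_3 = -2
  x^2: 12 a_4 + 5 a_2 = 0  ->  12 a_4 = -5 a_2 = -35  ->  a_4 = -35/12
Truncated series: y(x) = -2 + 2 x + 7 x^2 - 2 x^3 - (35/12) x^4 + O(x^5).

a_0 = -2; a_1 = 2; a_2 = 7; a_3 = -2; a_4 = -35/12


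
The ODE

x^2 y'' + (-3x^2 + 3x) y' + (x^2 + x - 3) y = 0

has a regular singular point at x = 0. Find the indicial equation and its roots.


Divide by x^2 to reach normal form y'' + P_1(x) y' + P_2(x) y = 0 with P_1(x) = -3 + 3/x and P_2(x) = 1 + 1/x - 3/x^2.
x = 0 is a singular point because the y'-coefficient -3 + 3/x has a pole at x = 0 and the y-coefficient 1 + 1/x - 3/x^2 has a pole at x = 0.
It is a regular singular point because x P_1(x) = p(x) = 3 - 3x and x^2 P_2(x) = q(x) = x^2 + x - 3 are polynomials, hence analytic at x = 0.
p(0) = 3,  q(0) = -3.
Indicial equation: r(r-1) + p(0) r + q(0) = 0, i.e. r^2 + (p(0) - 1) r + q(0) = 0, i.e. r^2 + 2 r - 3 = 0.
Discriminant: (2)^2 - 4(-3) = 16, so r = (-2 ± 4)/2.
Solving: r_1 = 1, r_2 = -3.

indicial: r^2 + 2 r - 3 = 0; roots r_1 = 1, r_2 = -3
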